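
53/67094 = 53/67094 = 0.00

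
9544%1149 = 352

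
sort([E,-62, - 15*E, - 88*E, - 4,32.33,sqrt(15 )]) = [-88*E,-62,-15*E,-4,E, sqrt( 15),32.33]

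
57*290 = 16530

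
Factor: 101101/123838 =2^(-1)*7^1*101^1 *433^( - 1 ) = 707/866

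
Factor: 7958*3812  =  30335896 = 2^3*23^1*173^1*953^1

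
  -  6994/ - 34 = 3497/17 =205.71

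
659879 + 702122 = 1362001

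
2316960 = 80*28962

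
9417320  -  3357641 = 6059679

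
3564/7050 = 594/1175 = 0.51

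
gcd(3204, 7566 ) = 6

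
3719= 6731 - 3012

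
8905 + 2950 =11855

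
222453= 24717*9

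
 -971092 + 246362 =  - 724730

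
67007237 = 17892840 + 49114397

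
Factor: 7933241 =19^1*31^1*13469^1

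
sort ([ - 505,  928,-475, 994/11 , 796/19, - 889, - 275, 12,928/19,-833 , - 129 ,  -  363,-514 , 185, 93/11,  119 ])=[ - 889, - 833 , - 514,-505,-475, - 363, - 275 , - 129, 93/11, 12, 796/19,928/19, 994/11,  119,185, 928]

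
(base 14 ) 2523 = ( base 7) 24643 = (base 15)1DD4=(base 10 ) 6499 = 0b1100101100011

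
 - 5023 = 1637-6660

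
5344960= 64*83515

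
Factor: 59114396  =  2^2*11^1*19^1*31^1 *2281^1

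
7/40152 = 1/5736 =0.00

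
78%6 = 0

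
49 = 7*7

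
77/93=77/93 =0.83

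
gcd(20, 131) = 1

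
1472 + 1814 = 3286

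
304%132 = 40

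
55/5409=55/5409= 0.01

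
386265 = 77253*5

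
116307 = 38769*3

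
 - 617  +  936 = 319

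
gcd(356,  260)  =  4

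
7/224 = 1/32= 0.03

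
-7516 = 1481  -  8997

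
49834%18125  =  13584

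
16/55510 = 8/27755 = 0.00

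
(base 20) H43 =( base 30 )7JD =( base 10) 6883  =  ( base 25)B08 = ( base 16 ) 1ae3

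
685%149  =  89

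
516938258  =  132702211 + 384236047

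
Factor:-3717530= -2^1*5^1 * 89^1* 4177^1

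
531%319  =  212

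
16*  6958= 111328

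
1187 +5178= 6365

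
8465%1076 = 933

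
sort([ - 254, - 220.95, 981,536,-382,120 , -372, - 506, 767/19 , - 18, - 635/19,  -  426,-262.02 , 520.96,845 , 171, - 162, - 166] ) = [ -506, - 426 , - 382, - 372,-262.02,-254, - 220.95, - 166 , - 162, - 635/19, - 18, 767/19 , 120,171,520.96 , 536, 845 , 981 ] 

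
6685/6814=6685/6814 = 0.98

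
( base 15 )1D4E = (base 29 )7gn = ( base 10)6374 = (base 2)1100011100110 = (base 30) 72E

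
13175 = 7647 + 5528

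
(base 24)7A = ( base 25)73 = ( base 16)b2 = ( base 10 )178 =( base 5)1203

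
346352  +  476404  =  822756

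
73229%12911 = 8674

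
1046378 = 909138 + 137240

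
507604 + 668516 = 1176120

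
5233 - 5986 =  - 753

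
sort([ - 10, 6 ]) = [ - 10 , 6] 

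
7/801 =7/801 = 0.01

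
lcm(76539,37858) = 3520794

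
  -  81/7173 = - 9/797  =  -0.01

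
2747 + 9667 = 12414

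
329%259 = 70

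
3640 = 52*70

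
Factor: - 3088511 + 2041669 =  - 2^1*29^1*18049^1 = -1046842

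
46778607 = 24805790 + 21972817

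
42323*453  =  19172319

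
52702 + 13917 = 66619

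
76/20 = 3  +  4/5 = 3.80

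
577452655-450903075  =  126549580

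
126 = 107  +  19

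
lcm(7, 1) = 7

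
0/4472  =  0  =  0.00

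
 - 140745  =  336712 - 477457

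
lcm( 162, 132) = 3564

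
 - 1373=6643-8016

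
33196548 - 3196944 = 29999604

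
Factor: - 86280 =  - 2^3*3^1*5^1*719^1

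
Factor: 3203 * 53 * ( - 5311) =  - 47^1 * 53^1*113^1*3203^1 = - 901590049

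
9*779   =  7011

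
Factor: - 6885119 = -17^1*23^1*17609^1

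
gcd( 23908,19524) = 4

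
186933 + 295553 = 482486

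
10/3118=5/1559=0.00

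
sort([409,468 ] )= [ 409, 468]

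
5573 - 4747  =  826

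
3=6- 3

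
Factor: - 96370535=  - 5^1*17^1 * 89^1*12739^1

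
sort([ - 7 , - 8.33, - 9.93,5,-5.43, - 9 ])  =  [ - 9.93, - 9  , - 8.33 , -7, - 5.43 , 5 ] 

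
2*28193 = 56386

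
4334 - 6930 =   -  2596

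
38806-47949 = - 9143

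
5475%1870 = 1735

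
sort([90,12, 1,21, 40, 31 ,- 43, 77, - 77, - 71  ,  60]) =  [ - 77,-71,  -  43,1,12, 21, 31, 40,60,77,90] 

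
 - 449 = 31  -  480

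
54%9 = 0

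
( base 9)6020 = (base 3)20000200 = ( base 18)da0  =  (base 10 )4392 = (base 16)1128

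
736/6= 368/3 = 122.67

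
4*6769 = 27076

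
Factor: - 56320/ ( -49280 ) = 8/7 = 2^3 * 7^ ( - 1 ) 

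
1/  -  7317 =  - 1 + 7316/7317=- 0.00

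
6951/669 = 2317/223=10.39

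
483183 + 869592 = 1352775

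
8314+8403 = 16717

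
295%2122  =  295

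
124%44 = 36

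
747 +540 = 1287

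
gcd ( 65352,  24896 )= 3112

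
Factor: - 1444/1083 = -2^2*3^( - 1 ) = - 4/3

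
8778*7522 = 66028116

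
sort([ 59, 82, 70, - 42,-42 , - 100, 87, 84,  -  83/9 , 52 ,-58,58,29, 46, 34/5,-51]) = [ - 100, - 58, - 51,- 42,- 42,-83/9,34/5,29,  46,52,58, 59, 70, 82, 84, 87] 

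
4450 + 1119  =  5569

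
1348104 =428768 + 919336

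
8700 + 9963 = 18663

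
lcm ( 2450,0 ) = 0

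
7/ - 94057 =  -1 + 94050/94057 = - 0.00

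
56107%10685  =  2682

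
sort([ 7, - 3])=[-3, 7 ] 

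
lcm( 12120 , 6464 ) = 96960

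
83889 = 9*9321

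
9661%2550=2011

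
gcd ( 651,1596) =21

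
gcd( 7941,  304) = 1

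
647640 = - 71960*(  -  9 )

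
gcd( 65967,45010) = 1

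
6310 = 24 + 6286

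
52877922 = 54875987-1998065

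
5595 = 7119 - 1524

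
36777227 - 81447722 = - 44670495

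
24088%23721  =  367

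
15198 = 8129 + 7069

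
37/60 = 37/60 = 0.62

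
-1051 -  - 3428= 2377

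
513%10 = 3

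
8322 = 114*73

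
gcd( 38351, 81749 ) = 1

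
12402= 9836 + 2566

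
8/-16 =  - 1 + 1/2= - 0.50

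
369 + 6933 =7302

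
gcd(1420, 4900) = 20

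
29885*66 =1972410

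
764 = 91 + 673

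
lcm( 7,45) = 315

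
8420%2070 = 140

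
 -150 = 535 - 685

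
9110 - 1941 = 7169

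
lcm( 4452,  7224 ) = 382872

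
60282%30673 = 29609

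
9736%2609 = 1909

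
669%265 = 139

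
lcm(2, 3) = 6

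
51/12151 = 51/12151 = 0.00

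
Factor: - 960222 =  - 2^1 * 3^1*19^1*8423^1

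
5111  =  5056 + 55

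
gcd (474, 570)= 6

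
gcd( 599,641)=1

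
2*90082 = 180164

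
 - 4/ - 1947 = 4/1947  =  0.00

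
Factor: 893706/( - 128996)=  - 2^(- 1 )*3^1*7^( - 1) * 11^2*17^( - 1 )*271^( - 1) * 1231^1 = -446853/64498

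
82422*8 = 659376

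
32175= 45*715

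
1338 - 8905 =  - 7567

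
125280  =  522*240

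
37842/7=5406 = 5406.00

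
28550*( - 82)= - 2341100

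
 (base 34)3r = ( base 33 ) 3u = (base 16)81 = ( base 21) 63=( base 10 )129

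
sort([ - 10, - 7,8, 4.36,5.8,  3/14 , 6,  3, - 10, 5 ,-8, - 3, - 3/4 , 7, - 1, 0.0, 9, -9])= [ - 10, -10, - 9, - 8, - 7, - 3,- 1, - 3/4 , 0.0,  3/14 , 3,4.36,5, 5.8 , 6,7,8 , 9 ] 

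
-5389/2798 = - 2+ 207/2798 = -  1.93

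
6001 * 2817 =16904817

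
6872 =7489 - 617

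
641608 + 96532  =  738140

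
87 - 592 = -505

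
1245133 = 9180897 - 7935764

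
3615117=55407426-51792309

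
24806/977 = 25+ 381/977 = 25.39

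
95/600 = 19/120 = 0.16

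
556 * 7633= 4243948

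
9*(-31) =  - 279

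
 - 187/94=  - 187/94 = - 1.99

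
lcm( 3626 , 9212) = 340844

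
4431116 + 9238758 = 13669874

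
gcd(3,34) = 1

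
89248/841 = 106 + 102/841= 106.12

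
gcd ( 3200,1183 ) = 1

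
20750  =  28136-7386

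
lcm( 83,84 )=6972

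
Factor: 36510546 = 2^1*3^1 *1013^1 * 6007^1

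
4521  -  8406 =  - 3885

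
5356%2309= 738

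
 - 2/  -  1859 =2/1859 = 0.00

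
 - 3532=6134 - 9666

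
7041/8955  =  2347/2985 = 0.79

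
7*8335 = 58345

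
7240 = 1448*5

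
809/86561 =809/86561 = 0.01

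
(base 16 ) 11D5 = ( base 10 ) 4565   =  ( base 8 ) 10725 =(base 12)2785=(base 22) 99b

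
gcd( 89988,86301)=3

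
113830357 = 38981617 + 74848740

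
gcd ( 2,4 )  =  2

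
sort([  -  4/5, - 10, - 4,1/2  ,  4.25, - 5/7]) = [ - 10, - 4, - 4/5, - 5/7,1/2, 4.25]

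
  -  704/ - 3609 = 704/3609 = 0.20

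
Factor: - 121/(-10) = 2^( - 1 )* 5^( - 1) *11^2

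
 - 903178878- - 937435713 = 34256835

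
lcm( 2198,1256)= 8792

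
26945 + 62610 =89555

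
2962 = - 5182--8144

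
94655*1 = 94655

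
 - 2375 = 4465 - 6840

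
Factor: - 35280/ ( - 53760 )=2^( - 5 )* 3^1*7^1 = 21/32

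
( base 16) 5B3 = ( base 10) 1459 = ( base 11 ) 1107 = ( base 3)2000001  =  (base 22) 307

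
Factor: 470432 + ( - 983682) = - 513250 = - 2^1*5^3*2053^1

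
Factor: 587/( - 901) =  - 17^( - 1 )*53^( - 1 )*587^1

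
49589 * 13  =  644657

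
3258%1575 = 108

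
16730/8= 8365/4 = 2091.25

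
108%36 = 0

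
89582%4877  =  1796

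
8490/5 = 1698 = 1698.00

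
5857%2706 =445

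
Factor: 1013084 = 2^2*233^1 * 1087^1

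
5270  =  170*31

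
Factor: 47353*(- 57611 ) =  - 53^1*1087^1*47353^1  =  -  2728053683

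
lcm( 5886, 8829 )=17658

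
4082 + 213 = 4295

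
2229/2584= 2229/2584 = 0.86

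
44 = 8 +36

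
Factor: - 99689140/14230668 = -24922285/3557667 = - 3^(-1)*5^1*1103^1 * 4519^1*1185889^( - 1 ) 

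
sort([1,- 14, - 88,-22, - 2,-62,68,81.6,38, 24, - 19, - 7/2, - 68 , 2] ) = [ - 88, - 68, - 62, - 22 , - 19, - 14, - 7/2,  -  2,1, 2, 24,38,68,  81.6 ]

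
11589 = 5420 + 6169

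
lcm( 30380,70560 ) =2187360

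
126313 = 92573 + 33740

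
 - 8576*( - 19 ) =162944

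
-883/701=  - 883/701= - 1.26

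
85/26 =85/26=3.27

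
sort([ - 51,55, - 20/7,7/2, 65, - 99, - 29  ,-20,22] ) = [ - 99 , - 51,-29, - 20, - 20/7,7/2,22,55, 65] 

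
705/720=47/48 = 0.98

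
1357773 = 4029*337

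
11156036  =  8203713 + 2952323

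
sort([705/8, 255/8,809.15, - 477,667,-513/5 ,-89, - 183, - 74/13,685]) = [ - 477, - 183, - 513/5, - 89,- 74/13, 255/8,705/8,667,  685,809.15]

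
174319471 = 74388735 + 99930736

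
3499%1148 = 55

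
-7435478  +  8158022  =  722544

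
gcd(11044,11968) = 44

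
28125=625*45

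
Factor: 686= 2^1*7^3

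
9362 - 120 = 9242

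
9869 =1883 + 7986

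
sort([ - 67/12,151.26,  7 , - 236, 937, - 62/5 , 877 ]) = [-236, - 62/5, - 67/12, 7, 151.26, 877,  937 ] 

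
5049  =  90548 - 85499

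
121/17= 7 + 2/17  =  7.12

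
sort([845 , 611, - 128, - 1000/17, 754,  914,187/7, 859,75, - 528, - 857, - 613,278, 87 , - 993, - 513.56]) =[ - 993, - 857 , - 613  , - 528, - 513.56, - 128 , - 1000/17 , 187/7, 75, 87,278, 611,754, 845,  859 , 914 ]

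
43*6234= 268062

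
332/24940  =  83/6235 =0.01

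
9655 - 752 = 8903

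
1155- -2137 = 3292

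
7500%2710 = 2080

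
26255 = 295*89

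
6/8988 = 1/1498 = 0.00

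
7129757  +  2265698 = 9395455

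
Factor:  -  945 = -3^3 *5^1*7^1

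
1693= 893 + 800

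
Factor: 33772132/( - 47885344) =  -2^( - 3 ) * 13^( - 1)*17^1*47^1*59^ ( - 1 )*1951^( - 1) *10567^1 = - 8443033/11971336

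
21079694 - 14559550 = 6520144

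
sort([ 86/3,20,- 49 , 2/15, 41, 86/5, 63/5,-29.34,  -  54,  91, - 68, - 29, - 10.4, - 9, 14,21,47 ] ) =[- 68, -54, - 49, - 29.34, - 29, - 10.4,- 9, 2/15 , 63/5,14, 86/5, 20,21,86/3,41, 47,  91]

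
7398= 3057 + 4341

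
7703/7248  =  7703/7248 = 1.06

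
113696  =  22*5168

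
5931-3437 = 2494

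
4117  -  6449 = - 2332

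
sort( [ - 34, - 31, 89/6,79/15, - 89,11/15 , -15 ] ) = [- 89, - 34, - 31,  -  15,11/15, 79/15,89/6]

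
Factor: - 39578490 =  - 2^1*3^3*5^1 * 7^1 * 43^1*487^1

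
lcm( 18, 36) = 36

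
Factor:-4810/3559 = - 2^1 *5^1*13^1* 37^1*3559^( - 1) 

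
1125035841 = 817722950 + 307312891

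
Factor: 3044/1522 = 2^1 = 2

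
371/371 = 1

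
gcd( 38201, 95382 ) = 1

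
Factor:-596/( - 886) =298/443 = 2^1*149^1*443^( - 1 ) 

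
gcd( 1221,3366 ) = 33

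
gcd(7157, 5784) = 1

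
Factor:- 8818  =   - 2^1*4409^1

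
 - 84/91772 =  - 1 + 22922/22943 =- 0.00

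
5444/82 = 66+16/41 = 66.39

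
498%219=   60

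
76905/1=76905 = 76905.00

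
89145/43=2073+ 6/43 = 2073.14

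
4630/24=192 + 11/12 = 192.92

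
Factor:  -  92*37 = - 2^2 *23^1*37^1  =  - 3404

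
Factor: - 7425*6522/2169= - 5380650/241= - 2^1*3^2*5^2 * 11^1*241^( - 1)*1087^1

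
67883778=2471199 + 65412579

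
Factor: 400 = 2^4* 5^2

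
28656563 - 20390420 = 8266143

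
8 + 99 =107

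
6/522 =1/87 = 0.01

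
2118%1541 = 577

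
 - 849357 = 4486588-5335945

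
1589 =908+681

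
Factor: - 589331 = - 589331^1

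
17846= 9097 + 8749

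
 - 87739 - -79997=-7742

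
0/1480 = 0 = 0.00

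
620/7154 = 310/3577= 0.09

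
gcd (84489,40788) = 3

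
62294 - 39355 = 22939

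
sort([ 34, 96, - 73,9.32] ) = [ - 73, 9.32,34, 96 ] 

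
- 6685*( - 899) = 6009815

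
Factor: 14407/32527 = 11^( - 1)*2957^(-1 )*14407^1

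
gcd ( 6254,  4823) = 53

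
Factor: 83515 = 5^1*16703^1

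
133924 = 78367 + 55557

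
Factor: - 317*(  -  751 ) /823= 317^1 * 751^1 * 823^( - 1 ) = 238067/823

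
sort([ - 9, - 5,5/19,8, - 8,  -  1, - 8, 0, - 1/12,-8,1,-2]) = [ - 9, - 8, - 8,-8, - 5 , - 2,-1,-1/12,0, 5/19,1 , 8 ] 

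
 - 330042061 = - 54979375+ - 275062686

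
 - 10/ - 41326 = 5/20663 = 0.00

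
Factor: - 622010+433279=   -  79^1*2389^1 = - 188731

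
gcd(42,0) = 42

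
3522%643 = 307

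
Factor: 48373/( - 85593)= -3^( - 1) * 13^1*61^2*103^ (  -  1)*277^( - 1 )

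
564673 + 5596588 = 6161261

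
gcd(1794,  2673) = 3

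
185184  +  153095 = 338279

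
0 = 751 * 0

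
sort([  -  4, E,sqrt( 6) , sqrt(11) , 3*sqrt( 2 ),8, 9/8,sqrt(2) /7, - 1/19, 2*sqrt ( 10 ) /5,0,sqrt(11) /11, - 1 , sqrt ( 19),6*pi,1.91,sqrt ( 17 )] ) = [-4, - 1, - 1/19,0,sqrt( 2) /7, sqrt(11)/11 , 9/8, 2*sqrt( 10)/5, 1.91, sqrt(6 ),E,sqrt(11 ),sqrt( 17),3*sqrt(2),sqrt(19 ),8,6*pi]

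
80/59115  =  16/11823 = 0.00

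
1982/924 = 2 + 67/462= 2.15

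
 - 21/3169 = - 1 + 3148/3169 = - 0.01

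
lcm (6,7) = 42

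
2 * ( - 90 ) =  - 180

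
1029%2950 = 1029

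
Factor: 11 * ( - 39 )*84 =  - 2^2*3^2 * 7^1*11^1* 13^1 = - 36036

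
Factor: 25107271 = 7^1*3586753^1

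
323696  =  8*40462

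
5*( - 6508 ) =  - 32540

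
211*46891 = 9894001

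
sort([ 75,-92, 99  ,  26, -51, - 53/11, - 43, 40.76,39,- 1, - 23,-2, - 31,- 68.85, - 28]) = [ - 92, - 68.85, - 51, - 43, - 31,-28, -23,  -  53/11, - 2, - 1,26,39,40.76,75, 99]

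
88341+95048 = 183389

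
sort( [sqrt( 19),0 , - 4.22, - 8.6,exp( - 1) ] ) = [ - 8.6, - 4.22,0,exp(-1), sqrt(  19) ]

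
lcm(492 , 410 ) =2460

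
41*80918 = 3317638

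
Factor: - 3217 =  - 3217^1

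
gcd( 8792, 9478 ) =14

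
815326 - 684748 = 130578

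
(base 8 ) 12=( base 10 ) 10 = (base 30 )a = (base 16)A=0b1010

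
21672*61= 1321992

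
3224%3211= 13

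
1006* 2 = 2012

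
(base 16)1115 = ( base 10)4373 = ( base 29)55N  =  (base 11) 3316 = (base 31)4h2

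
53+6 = 59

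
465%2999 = 465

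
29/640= 29/640 = 0.05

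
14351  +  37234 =51585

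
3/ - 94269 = - 1/31423 = - 0.00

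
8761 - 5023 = 3738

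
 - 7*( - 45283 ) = 316981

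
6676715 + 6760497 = 13437212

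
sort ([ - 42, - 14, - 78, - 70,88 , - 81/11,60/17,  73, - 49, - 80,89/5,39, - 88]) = [ - 88, - 80, - 78, - 70, - 49,-42,- 14, - 81/11,60/17, 89/5,39, 73,88]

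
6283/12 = 6283/12 = 523.58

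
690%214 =48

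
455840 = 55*8288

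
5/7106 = 5/7106 =0.00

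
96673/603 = 160 + 193/603   =  160.32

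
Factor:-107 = -107^1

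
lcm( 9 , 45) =45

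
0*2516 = 0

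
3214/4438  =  1607/2219 =0.72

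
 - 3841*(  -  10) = 38410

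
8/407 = 8/407 = 0.02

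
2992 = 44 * 68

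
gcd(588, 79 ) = 1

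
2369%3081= 2369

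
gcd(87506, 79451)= 1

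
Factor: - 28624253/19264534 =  - 2^(-1 ) * 7^1 *31^1*131909^1*9632267^(-1 ) 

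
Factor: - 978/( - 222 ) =163/37 = 37^ ( - 1 )*163^1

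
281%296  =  281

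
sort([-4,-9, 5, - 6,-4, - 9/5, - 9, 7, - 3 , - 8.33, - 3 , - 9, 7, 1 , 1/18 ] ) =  [ - 9, - 9 , - 9, - 8.33, - 6,-4, - 4, - 3,-3, - 9/5, 1/18, 1, 5, 7, 7 ]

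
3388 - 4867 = -1479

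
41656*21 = 874776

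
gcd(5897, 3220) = 1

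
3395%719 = 519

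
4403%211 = 183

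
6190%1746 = 952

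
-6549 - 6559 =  - 13108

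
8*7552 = 60416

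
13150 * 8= 105200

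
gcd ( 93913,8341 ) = 1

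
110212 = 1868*59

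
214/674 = 107/337 = 0.32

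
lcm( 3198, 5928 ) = 243048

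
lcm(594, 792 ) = 2376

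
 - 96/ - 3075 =32/1025 =0.03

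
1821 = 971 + 850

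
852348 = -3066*( -278)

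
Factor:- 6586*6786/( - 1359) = 2^2*13^1*29^1 * 37^1*89^1*151^( - 1 ) = 4965844/151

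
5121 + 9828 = 14949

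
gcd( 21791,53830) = 7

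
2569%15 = 4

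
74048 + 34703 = 108751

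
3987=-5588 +9575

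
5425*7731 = 41940675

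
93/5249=93/5249  =  0.02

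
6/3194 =3/1597 =0.00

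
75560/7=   75560/7 = 10794.29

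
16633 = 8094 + 8539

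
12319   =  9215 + 3104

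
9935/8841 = 9935/8841=1.12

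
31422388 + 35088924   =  66511312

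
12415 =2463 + 9952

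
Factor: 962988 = 2^2*3^1 * 13^1*6173^1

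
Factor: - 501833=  - 113^1 * 4441^1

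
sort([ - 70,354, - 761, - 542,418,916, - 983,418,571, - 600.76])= [ - 983,-761, - 600.76, - 542,  -  70,354, 418, 418, 571, 916 ]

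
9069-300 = 8769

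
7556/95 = 79 + 51/95 = 79.54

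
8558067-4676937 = 3881130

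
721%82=65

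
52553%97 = 76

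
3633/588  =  173/28=   6.18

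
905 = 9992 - 9087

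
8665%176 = 41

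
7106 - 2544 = 4562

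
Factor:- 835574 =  - 2^1*31^1 * 13477^1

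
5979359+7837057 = 13816416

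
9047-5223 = 3824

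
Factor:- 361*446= -161006=- 2^1*19^2*223^1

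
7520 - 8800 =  - 1280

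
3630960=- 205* ( -17712 ) 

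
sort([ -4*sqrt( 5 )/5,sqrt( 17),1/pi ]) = [ - 4*sqrt( 5 ) /5,1/pi, sqrt(17)]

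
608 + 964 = 1572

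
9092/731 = 12 + 320/731 = 12.44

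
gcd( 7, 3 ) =1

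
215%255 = 215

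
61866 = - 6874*( - 9)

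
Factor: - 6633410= -2^1*5^1*7^1*193^1 * 491^1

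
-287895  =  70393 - 358288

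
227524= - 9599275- - 9826799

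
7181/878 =8 + 157/878  =  8.18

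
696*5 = 3480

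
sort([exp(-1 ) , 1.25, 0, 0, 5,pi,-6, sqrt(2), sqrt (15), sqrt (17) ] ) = [ - 6,0  ,  0,exp( - 1),1.25,sqrt( 2), pi,sqrt( 15),sqrt( 17),5 ]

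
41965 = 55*763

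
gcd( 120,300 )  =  60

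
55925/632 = 55925/632= 88.49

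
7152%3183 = 786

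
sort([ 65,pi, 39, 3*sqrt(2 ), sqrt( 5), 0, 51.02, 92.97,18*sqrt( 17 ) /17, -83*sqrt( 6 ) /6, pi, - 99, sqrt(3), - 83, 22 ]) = [-99, - 83, -83*sqrt( 6)/6, 0  ,  sqrt( 3 ),sqrt( 5),pi, pi , 3*sqrt( 2), 18*sqrt(17 )/17,22,39,  51.02, 65, 92.97]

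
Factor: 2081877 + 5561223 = 7643100 = 2^2*3^1*5^2 * 73^1*349^1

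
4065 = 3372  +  693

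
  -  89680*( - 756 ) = 67798080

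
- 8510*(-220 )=1872200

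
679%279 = 121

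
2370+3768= 6138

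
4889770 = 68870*71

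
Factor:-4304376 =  - 2^3*3^2*191^1*313^1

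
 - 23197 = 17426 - 40623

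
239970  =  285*842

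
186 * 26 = 4836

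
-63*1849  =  -116487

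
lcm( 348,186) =10788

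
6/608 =3/304= 0.01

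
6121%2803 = 515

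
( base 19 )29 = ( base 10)47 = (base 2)101111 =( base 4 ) 233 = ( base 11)43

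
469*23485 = 11014465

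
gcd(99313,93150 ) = 1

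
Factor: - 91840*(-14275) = 1311016000 = 2^6*5^3 *7^1*41^1 * 571^1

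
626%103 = 8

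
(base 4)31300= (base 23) 1f6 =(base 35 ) p5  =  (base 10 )880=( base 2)1101110000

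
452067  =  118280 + 333787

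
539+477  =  1016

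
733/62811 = 733/62811 = 0.01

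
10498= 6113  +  4385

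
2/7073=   2/7073  =  0.00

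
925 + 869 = 1794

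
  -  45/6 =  - 15/2 = - 7.50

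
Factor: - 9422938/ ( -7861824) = 2^ (-5)*3^(  -  2)*7^1 * 37^1*13649^( - 1 )* 18191^1 = 4711469/3930912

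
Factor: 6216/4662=2^2*3^( - 1) = 4/3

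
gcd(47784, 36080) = 88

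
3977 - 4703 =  - 726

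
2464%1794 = 670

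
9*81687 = 735183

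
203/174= 7/6 = 1.17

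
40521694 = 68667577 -28145883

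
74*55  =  4070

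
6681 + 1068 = 7749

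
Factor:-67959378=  - 2^1  *  3^3*31^1*40597^1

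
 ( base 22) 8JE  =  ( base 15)141e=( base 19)BHA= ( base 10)4304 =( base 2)1000011010000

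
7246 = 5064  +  2182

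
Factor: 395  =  5^1*79^1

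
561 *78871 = 44246631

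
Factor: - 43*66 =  - 2838 = - 2^1 * 3^1 * 11^1*43^1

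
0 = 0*200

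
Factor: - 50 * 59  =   - 2950 = - 2^1*5^2*59^1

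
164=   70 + 94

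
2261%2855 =2261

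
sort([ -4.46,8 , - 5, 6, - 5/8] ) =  [ - 5,-4.46, - 5/8 , 6, 8 ] 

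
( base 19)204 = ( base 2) 1011010110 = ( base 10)726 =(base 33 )m0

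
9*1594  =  14346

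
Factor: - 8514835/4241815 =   -  7^1*29^1*8389^1*848363^ ( - 1 ) = - 1702967/848363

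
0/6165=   0 = 0.00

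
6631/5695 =6631/5695 =1.16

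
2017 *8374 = 16890358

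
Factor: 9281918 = 2^1*19^1 * 244261^1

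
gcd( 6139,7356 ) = 1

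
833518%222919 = 164761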